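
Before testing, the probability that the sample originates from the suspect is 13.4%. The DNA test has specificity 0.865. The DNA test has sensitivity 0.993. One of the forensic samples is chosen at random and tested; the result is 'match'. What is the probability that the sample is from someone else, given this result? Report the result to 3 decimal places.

P(¬H | E) ≈ 0.468

Write H for 'the sample originates from the suspect'. Prior odds H:¬H = 0.134/0.866 = 0.15473. For the 'match' outcome, the likelihood ratio is 0.993/0.135 = 7.3556.
Posterior odds = 0.15473 × 7.3556 = 1.1382, so P(H|E) = 1.1382/(1+1.1382) = 0.532. Then P(¬H|E) = 1 − 0.532 = 0.468.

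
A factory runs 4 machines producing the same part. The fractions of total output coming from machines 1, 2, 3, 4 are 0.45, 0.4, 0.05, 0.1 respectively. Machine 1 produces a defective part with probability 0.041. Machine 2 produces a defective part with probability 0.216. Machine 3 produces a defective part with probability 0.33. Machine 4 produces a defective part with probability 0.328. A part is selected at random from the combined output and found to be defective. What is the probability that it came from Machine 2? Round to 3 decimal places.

Posterior probability ≈ 0.560

Tabulate prior·likelihood by source: [1] prior 0.45, lik 0.041, product 0.01845; [2] prior 0.4, lik 0.216, product 0.08640; [3] prior 0.05, lik 0.33, product 0.01650; [4] prior 0.1, lik 0.328, product 0.03280.
Normalizing constant = 0.15415; the posterior for Machine 2 is its product over the sum, 0.08640/0.15415 = 0.560.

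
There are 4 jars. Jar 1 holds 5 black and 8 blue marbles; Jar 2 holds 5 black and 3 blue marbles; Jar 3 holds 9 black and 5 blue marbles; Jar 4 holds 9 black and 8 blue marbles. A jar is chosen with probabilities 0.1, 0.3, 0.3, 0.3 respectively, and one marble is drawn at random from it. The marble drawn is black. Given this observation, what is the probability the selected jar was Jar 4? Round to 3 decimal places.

Tabulate prior·likelihood by source: [1] prior 0.1, lik 0.3846, product 0.03846; [2] prior 0.3, lik 0.625, product 0.1875; [3] prior 0.3, lik 0.6429, product 0.1929; [4] prior 0.3, lik 0.5294, product 0.1588.
Normalizing constant = 0.57764; the posterior for Jar 4 is its product over the sum, 0.1588/0.57764 = 0.275.

Posterior probability ≈ 0.275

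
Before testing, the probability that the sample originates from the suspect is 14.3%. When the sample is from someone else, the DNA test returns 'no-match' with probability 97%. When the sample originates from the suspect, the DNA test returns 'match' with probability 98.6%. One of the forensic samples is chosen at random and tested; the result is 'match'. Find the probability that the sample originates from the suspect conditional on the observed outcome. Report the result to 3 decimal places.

P(H | E) ≈ 0.846

Let H be the event that the sample originates from the suspect. P(H) = 0.143, so P(¬H) = 0.857. With E the 'match' result, P(E|H) = 0.986 and P(E|¬H) = 0.03.
P(E) = 0.986·0.143 + 0.03·0.857 = 0.14100 + 0.025710 = 0.16671.
By Bayes' theorem, P(H|E) = 0.14100 / 0.16671 = 0.846.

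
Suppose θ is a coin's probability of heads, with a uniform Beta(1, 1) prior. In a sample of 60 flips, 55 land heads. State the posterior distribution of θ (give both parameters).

Posterior: Beta(56, 6)

Observing 55 successes and 5 failures updates Beta(1, 1) by adding the success and failure counts to the two shape parameters: α = 1+55 = 56, β = 1+5 = 6.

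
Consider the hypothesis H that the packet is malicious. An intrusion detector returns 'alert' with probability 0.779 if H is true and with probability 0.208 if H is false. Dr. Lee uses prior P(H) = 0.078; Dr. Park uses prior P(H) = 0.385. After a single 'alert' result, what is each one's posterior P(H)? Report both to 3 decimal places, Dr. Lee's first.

The likelihood ratio for an 'alert' result is 0.779/0.208 = 3.7452.
Dr. Lee: prior odds 0.078/0.922 = 0.084599; posterior odds 0.31684; posterior probability 0.241.
Dr. Park: prior odds 0.385/0.615 = 0.62602; posterior odds 2.3446; posterior probability 0.701.

Dr. Lee: 0.241; Dr. Park: 0.701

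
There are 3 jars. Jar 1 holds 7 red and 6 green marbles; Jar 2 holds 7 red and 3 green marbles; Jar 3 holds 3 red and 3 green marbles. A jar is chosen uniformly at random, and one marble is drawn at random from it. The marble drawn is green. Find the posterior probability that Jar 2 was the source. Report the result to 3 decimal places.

Posterior probability ≈ 0.238

Tabulate prior·likelihood by source: [1] prior 0.333333, lik 0.4615, product 0.1538; [2] prior 0.333333, lik 0.3, product 0.1000; [3] prior 0.333333, lik 0.5, product 0.1667.
Normalizing constant = 0.42051; the posterior for Jar 2 is its product over the sum, 0.1000/0.42051 = 0.238.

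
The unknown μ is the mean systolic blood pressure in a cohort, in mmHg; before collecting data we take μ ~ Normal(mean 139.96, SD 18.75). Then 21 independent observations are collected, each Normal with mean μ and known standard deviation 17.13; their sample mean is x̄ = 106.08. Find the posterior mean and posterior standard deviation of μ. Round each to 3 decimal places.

Posterior mean ≈ 107.375; posterior SD ≈ 3.666

With known σ, the Normal prior is conjugate. Weight on the data is w = (n/σ²)/(n/σ² + 1/τ₀²) = 0.0715656/(0.0715656+0.00284444) = 0.96177.
Posterior mean = w·x̄ + (1−w)·μ₀ = 0.96177·106.08 + 0.038227·139.96 = 107.375. Posterior variance = 1/(0.0715656+0.00284444) = 13.4390, so SD = 3.666.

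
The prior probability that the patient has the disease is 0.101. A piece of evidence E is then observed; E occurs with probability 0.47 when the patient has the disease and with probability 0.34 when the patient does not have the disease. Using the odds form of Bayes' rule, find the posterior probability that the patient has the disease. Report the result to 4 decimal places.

Prior odds = 0.101/(1−0.101) = 0.11235. In log-odds, ln(0.11235) = -2.1862.
Add log likelihood ratio: ln(1.3824) = 0.32379.
Posterior log-odds = -1.8624, so posterior odds = exp(-1.8624) = 0.15530. Converting, P(H|E) = 0.15530/1.1553 = 0.1344.

Posterior probability ≈ 0.1344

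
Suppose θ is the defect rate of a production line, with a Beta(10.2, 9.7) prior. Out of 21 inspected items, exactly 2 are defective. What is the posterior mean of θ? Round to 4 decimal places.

Observing 2 successes and 19 failures updates Beta(10.2, 9.7) by adding the success and failure counts to the two shape parameters: α = 10.2+2 = 12.2, β = 9.7+19 = 28.7.
E[θ | data] = 12.2/(12.2+28.7) = 0.2983.

Posterior mean ≈ 0.2983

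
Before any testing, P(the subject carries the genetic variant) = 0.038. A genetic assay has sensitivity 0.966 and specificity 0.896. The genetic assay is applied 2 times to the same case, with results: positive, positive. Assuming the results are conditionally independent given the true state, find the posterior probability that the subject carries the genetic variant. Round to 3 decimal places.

Posterior P(H) ≈ 0.773

With H the event that the subject carries the genetic variant, the joint likelihood of the observed sequence is P(data|H) = 0.966·0.966 = 0.93316 and P(data|¬H) = 0.104·0.104 = 0.010816.
Bayes: P(H|data) = 0.038·0.93316 / (0.038·0.93316 + 0.962·0.010816) = 0.035460/0.045865 = 0.7731.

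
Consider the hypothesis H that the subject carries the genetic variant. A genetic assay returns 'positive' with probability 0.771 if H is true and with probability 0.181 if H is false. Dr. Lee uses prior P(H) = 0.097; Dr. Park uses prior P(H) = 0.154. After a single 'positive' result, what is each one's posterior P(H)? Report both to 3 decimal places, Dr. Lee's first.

Dr. Lee: 0.314; Dr. Park: 0.437

P('+'|H) = 0.771, P('+'|¬H) = 0.181.
Dr. Lee: numerator 0.771·0.097 = 0.074787; evidence = 0.074787+0.181·0.903 = 0.23823; posterior = 0.314.
Dr. Park: numerator 0.771·0.154 = 0.11873; evidence = 0.11873+0.181·0.846 = 0.27186; posterior = 0.437.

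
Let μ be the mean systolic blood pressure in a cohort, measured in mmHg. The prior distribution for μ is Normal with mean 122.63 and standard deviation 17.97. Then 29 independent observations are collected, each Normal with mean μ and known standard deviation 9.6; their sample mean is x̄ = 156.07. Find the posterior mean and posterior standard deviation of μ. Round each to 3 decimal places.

Posterior mean ≈ 155.744; posterior SD ≈ 1.774

With known σ, the Normal prior is conjugate. Weight on the data is w = (n/σ²)/(n/σ² + 1/τ₀²) = 0.314670/(0.314670+0.00309673) = 0.99025.
Posterior mean = w·x̄ + (1−w)·μ₀ = 0.99025·156.07 + 0.0097453·122.63 = 155.744. Posterior variance = 1/(0.314670+0.00309673) = 3.14696, so SD = 1.774.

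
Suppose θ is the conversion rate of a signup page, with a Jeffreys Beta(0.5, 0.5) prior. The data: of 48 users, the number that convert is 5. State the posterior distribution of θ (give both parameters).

Posterior: Beta(5.5, 43.5)

The binomial likelihood is conjugate to the Beta prior: with 5 successes and 43 failures, the posterior is Beta(0.5+5, 0.5+43) = Beta(5.5, 43.5).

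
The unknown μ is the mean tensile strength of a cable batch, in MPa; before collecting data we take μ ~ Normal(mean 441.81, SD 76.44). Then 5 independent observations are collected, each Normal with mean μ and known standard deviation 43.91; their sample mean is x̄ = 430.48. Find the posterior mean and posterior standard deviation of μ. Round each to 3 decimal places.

Prior precision 1/τ₀² = 1/76.44² = 0.00017114; data precision n/σ² = 5/43.91² = 0.00259324.
Posterior precision = 0.00017114 + 0.00259324 = 0.00276439, giving posterior SD = 1/√0.00276439 = 19.020.
Posterior mean = (0.00017114·441.81 + 0.00259324·430.48) / 0.00276439 = 431.181.

Posterior mean ≈ 431.181; posterior SD ≈ 19.020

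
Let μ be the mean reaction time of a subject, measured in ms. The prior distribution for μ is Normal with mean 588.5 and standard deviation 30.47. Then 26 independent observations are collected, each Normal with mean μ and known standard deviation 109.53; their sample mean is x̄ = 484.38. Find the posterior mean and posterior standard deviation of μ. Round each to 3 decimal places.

Posterior mean ≈ 518.947; posterior SD ≈ 17.556

With known σ, the Normal prior is conjugate. Weight on the data is w = (n/σ²)/(n/σ² + 1/τ₀²) = 0.00216724/(0.00216724+0.00107710) = 0.66801.
Posterior mean = w·x̄ + (1−w)·μ₀ = 0.66801·484.38 + 0.33199·588.5 = 518.947. Posterior variance = 1/(0.00216724+0.00107710) = 308.229, so SD = 17.556.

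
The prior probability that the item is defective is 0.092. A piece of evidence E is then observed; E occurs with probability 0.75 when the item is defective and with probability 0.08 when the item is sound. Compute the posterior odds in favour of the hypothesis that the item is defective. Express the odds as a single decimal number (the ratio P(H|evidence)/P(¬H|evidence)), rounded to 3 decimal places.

Prior odds = 0.092/(1−0.092) = 0.10132.
Likelihood ratio for E = 0.75/0.08 = 9.3750.
Posterior odds = prior odds × LR = 0.94989.

Posterior odds ≈ 0.950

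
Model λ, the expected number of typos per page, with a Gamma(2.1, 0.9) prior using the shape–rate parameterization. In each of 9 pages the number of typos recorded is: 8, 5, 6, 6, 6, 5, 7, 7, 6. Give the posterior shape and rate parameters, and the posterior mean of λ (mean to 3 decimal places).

The Poisson likelihood adds the total count to the shape and the number of exposure periods to the rate. Here ∑xᵢ = 56 and n = 9, so shape 2.1→58.1 and rate 0.9→9.9.
Posterior mean = shape/rate = 58.1/9.9 = 5.869.

Posterior: Gamma(shape=58.1, rate=9.9); mean ≈ 5.869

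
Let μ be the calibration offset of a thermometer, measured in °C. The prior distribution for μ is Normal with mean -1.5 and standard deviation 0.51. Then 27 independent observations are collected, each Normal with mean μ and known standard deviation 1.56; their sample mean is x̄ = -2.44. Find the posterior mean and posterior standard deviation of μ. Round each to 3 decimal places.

Posterior mean ≈ -2.198; posterior SD ≈ 0.259

With known σ, the Normal prior is conjugate. Weight on the data is w = (n/σ²)/(n/σ² + 1/τ₀²) = 11.0947/(11.0947+3.84468) = 0.74265.
Posterior mean = w·x̄ + (1−w)·μ₀ = 0.74265·-2.44 + 0.25735·-1.5 = -2.198. Posterior variance = 1/(11.0947+3.84468) = 0.0669373, so SD = 0.259.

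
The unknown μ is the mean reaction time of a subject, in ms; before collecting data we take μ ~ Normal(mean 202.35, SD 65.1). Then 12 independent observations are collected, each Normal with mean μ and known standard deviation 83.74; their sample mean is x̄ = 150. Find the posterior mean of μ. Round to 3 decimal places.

Posterior mean ≈ 156.344

Prior precision 1/τ₀² = 1/65.1² = 0.00023596; data precision n/σ² = 12/83.74² = 0.00171126.
Posterior precision = 0.00023596 + 0.00171126 = 0.00194722.
Posterior mean = (0.00023596·202.35 + 0.00171126·150) / 0.00194722 = 156.344.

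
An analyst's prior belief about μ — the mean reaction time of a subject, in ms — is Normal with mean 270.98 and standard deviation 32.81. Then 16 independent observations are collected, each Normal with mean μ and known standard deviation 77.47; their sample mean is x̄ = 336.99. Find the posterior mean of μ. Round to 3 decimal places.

Posterior mean ≈ 319.933

Prior precision 1/τ₀² = 1/32.81² = 0.00092894; data precision n/σ² = 16/77.47² = 0.00266596.
Posterior precision = 0.00092894 + 0.00266596 = 0.00359490.
Posterior mean = (0.00092894·270.98 + 0.00266596·336.99) / 0.00359490 = 319.933.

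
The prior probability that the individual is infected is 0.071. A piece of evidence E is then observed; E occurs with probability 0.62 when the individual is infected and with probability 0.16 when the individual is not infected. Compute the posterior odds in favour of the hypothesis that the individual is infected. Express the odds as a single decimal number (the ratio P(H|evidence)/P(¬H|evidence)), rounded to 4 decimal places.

Posterior odds ≈ 0.2962

Prior odds = 0.071/(1−0.071) = 0.076426. In log-odds, ln(0.076426) = -2.5714.
Add log likelihood ratio: ln(3.8750) = 1.3545.
Posterior log-odds = -1.2169, so posterior odds = exp(-1.2169) = 0.29615.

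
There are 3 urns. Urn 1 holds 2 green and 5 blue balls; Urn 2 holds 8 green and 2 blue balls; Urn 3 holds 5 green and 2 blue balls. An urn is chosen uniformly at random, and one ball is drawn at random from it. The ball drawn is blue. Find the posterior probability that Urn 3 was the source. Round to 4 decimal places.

Posterior probability ≈ 0.2381

P(blue|Urn 1) = 0.7143; P(blue|Urn 2) = 0.2; P(blue|Urn 3) = 0.2857.
Prior × likelihood for each source: 0.333333·0.7143=0.2381, 0.333333·0.2=0.06667, 0.333333·0.2857=0.09524. Summing gives P(blue) = 0.40000.
P(Urn 3 | blue) = 0.09524 / 0.40000 = 0.2381.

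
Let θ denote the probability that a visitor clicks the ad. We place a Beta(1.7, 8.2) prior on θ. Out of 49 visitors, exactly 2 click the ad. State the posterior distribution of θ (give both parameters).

Posterior: Beta(3.7, 55.2)

The binomial likelihood is conjugate to the Beta prior: with 2 successes and 47 failures, the posterior is Beta(1.7+2, 8.2+47) = Beta(3.7, 55.2).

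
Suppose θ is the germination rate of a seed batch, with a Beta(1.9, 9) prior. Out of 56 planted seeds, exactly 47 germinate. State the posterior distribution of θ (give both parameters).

Observing 47 successes and 9 failures updates Beta(1.9, 9) by adding the success and failure counts to the two shape parameters: α = 1.9+47 = 48.9, β = 9+9 = 18.

Posterior: Beta(48.9, 18)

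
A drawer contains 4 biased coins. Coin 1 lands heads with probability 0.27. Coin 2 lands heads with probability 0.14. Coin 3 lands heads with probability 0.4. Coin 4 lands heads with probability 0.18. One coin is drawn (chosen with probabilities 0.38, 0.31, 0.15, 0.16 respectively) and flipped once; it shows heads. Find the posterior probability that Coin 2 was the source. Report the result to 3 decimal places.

Posterior probability ≈ 0.185

Tabulate prior·likelihood by source: [1] prior 0.38, lik 0.27, product 0.1026; [2] prior 0.31, lik 0.14, product 0.04340; [3] prior 0.15, lik 0.4, product 0.06000; [4] prior 0.16, lik 0.18, product 0.02880.
Normalizing constant = 0.23480; the posterior for Coin 2 is its product over the sum, 0.04340/0.23480 = 0.185.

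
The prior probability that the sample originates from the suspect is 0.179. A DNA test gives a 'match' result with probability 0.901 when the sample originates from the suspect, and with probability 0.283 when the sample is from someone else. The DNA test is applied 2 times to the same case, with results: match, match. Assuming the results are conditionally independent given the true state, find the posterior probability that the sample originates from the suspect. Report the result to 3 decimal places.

Let H be the event that the sample originates from the suspect; start with P(H) = 0.179. P('match'|H) = 0.901, P('match'|¬H) = 0.283.
Update on result 1 ('match'): P(H) ← 0.901·0.1790 / (0.901·0.1790 + 0.283·0.8210) = 0.16128/0.39362 = 0.4097.
Update on result 2 ('match'): P(H) ← 0.901·0.4097 / (0.901·0.4097 + 0.283·0.5903) = 0.36917/0.53621 = 0.6885.

Posterior P(H) ≈ 0.688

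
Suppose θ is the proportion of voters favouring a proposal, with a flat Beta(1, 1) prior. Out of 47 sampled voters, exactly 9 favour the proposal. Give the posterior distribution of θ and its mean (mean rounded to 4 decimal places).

The binomial likelihood is conjugate to the Beta prior: with 9 successes and 38 failures, the posterior is Beta(1+9, 1+38) = Beta(10, 39).
E[θ | data] = 10/(10+39) = 0.2041.

Posterior: Beta(10, 39); mean ≈ 0.2041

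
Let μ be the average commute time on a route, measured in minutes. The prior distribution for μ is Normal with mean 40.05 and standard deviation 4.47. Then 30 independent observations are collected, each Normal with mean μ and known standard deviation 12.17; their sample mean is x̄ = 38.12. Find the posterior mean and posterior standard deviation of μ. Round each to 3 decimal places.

Posterior mean ≈ 38.502; posterior SD ≈ 1.990

With known σ, the Normal prior is conjugate. Weight on the data is w = (n/σ²)/(n/σ² + 1/τ₀²) = 0.202554/(0.202554+0.0500478) = 0.80187.
Posterior mean = w·x̄ + (1−w)·μ₀ = 0.80187·38.12 + 0.19813·40.05 = 38.502. Posterior variance = 1/(0.202554+0.0500478) = 3.95881, so SD = 1.990.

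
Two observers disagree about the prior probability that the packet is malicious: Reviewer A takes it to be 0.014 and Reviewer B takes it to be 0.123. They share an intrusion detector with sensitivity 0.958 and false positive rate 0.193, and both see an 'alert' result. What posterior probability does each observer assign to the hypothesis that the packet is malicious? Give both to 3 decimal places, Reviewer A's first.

P('+'|H) = 0.958, P('+'|¬H) = 0.193.
Reviewer A: numerator 0.958·0.014 = 0.013412; evidence = 0.013412+0.193·0.986 = 0.20371; posterior = 0.066.
Reviewer B: numerator 0.958·0.123 = 0.11783; evidence = 0.11783+0.193·0.877 = 0.28709; posterior = 0.410.

Reviewer A: 0.066; Reviewer B: 0.410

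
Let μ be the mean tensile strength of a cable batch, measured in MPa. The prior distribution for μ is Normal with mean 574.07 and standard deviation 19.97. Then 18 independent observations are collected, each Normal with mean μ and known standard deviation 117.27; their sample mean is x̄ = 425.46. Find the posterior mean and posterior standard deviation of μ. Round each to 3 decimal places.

With known σ, the Normal prior is conjugate. Weight on the data is w = (n/σ²)/(n/σ² + 1/τ₀²) = 0.00130888/(0.00130888+0.00250752) = 0.34296.
Posterior mean = w·x̄ + (1−w)·μ₀ = 0.34296·425.46 + 0.65704·574.07 = 523.102. Posterior variance = 1/(0.00130888+0.00250752) = 262.027, so SD = 16.187.

Posterior mean ≈ 523.102; posterior SD ≈ 16.187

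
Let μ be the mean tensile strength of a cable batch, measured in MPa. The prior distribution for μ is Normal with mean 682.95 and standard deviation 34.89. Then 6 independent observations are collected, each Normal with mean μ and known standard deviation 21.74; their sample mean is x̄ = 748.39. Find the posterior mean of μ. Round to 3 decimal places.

Posterior mean ≈ 744.413

With known σ, the Normal prior is conjugate. Weight on the data is w = (n/σ²)/(n/σ² + 1/τ₀²) = 0.0126950/(0.0126950+0.00082148) = 0.93922.
Posterior mean = w·x̄ + (1−w)·μ₀ = 0.93922·748.39 + 0.060776·682.95 = 744.413.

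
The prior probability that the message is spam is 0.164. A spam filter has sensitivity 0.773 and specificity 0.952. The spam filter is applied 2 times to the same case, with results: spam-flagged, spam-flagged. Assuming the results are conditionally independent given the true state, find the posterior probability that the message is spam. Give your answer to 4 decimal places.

Posterior P(H) ≈ 0.9807

Let H be the event that the message is spam; start with P(H) = 0.164. P('spam-flagged'|H) = 0.773, P('spam-flagged'|¬H) = 0.048.
Update on result 1 ('spam-flagged'): P(H) ← 0.773·0.1640 / (0.773·0.1640 + 0.048·0.8360) = 0.12677/0.16690 = 0.7596.
Update on result 2 ('spam-flagged'): P(H) ← 0.773·0.7596 / (0.773·0.7596 + 0.048·0.2404) = 0.58715/0.59869 = 0.9807.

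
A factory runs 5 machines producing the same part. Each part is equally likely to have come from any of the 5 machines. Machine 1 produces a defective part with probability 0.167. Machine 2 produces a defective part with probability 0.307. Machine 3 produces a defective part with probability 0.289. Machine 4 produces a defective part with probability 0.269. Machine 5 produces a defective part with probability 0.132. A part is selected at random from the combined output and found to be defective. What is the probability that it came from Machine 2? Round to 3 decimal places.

Posterior probability ≈ 0.264

Tabulate prior·likelihood by source: [1] prior 0.2, lik 0.167, product 0.03340; [2] prior 0.2, lik 0.307, product 0.06140; [3] prior 0.2, lik 0.289, product 0.05780; [4] prior 0.2, lik 0.269, product 0.05380; [5] prior 0.2, lik 0.132, product 0.02640.
Normalizing constant = 0.23280; the posterior for Machine 2 is its product over the sum, 0.06140/0.23280 = 0.264.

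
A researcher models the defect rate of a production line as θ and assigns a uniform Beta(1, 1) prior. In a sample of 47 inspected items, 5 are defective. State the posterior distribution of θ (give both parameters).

Posterior: Beta(6, 43)

The binomial likelihood is conjugate to the Beta prior: with 5 successes and 42 failures, the posterior is Beta(1+5, 1+42) = Beta(6, 43).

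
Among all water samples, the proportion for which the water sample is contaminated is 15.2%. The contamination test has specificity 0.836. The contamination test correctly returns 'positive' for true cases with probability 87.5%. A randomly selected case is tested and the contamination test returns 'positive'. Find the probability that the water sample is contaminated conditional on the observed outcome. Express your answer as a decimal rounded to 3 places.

Write H for 'the water sample is contaminated'. Prior odds H:¬H = 0.152/0.848 = 0.17925. For the 'positive' outcome, the likelihood ratio is 0.875/0.164 = 5.3354.
Posterior odds = 0.17925 × 5.3354 = 0.95634, so P(H|E) = 0.95634/(1+0.95634) = 0.489.

P(H | E) ≈ 0.489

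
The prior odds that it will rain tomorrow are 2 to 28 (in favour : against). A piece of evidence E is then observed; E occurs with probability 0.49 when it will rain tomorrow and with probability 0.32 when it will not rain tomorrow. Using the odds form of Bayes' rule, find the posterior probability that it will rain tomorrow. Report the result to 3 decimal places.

Prior odds = 2/28 = 0.071429.
Likelihood ratio for E = 0.49/0.32 = 1.5312.
Posterior odds = prior odds × LR = 0.10938.
Posterior probability = odds/(1+odds) = 0.10938/1.1094 = 0.099.

Posterior probability ≈ 0.099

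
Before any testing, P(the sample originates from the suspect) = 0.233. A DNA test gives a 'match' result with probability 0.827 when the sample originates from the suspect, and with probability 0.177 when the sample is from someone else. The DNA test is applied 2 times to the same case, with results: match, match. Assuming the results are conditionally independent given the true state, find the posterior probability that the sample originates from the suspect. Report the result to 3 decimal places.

Posterior P(H) ≈ 0.869

With H the event that the sample originates from the suspect, the joint likelihood of the observed sequence is P(data|H) = 0.827·0.827 = 0.68393 and P(data|¬H) = 0.177·0.177 = 0.031329.
Bayes: P(H|data) = 0.233·0.68393 / (0.233·0.68393 + 0.767·0.031329) = 0.15936/0.18338 = 0.8690.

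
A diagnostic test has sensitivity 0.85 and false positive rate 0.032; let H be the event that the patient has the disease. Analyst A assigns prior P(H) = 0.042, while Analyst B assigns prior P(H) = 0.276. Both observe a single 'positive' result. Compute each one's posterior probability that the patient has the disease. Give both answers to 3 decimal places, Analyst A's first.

Analyst A: 0.538; Analyst B: 0.910

The likelihood ratio for a 'positive' result is 0.85/0.032 = 26.562.
Analyst A: prior odds 0.042/0.958 = 0.043841; posterior odds 1.1645; posterior probability 0.538.
Analyst B: prior odds 0.276/0.724 = 0.38122; posterior odds 10.126; posterior probability 0.910.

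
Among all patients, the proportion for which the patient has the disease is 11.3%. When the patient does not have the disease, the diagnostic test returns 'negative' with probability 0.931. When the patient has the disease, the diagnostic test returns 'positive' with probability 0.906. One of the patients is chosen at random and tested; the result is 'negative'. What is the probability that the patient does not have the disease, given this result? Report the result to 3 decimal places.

P(¬H | E) ≈ 0.987

Write H for 'the patient has the disease'. Prior odds H:¬H = 0.113/0.887 = 0.12740. For the 'negative' outcome, the likelihood ratio is 0.094/0.931 = 0.10097.
Posterior odds = 0.12740 × 0.10097 = 0.012863, so P(H|E) = 0.012863/(1+0.012863) = 0.013. Then P(¬H|E) = 1 − 0.013 = 0.987.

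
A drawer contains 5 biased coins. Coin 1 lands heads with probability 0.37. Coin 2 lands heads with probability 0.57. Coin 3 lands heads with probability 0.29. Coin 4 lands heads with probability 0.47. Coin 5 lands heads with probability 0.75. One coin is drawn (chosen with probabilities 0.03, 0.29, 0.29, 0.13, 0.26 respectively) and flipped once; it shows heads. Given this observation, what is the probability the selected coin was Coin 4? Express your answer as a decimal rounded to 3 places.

Tabulate prior·likelihood by source: [1] prior 0.03, lik 0.37, product 0.01110; [2] prior 0.29, lik 0.57, product 0.1653; [3] prior 0.29, lik 0.29, product 0.08410; [4] prior 0.13, lik 0.47, product 0.06110; [5] prior 0.26, lik 0.75, product 0.1950.
Normalizing constant = 0.51660; the posterior for Coin 4 is its product over the sum, 0.06110/0.51660 = 0.118.

Posterior probability ≈ 0.118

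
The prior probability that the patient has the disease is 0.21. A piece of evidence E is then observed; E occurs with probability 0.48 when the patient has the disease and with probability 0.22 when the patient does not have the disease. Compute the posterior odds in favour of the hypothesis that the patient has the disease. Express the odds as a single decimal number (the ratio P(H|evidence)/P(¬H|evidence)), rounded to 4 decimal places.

Posterior odds ≈ 0.5800

Prior odds = 0.21/(1−0.21) = 0.26582. In log-odds, ln(0.26582) = -1.3249.
Add log likelihood ratio: ln(2.1818) = 0.78016.
Posterior log-odds = -0.54477, so posterior odds = exp(-0.54477) = 0.57998.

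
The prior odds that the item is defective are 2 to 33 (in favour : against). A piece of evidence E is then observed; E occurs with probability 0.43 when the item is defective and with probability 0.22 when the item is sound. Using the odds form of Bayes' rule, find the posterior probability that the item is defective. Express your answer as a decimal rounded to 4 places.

Prior odds = 2/33 = 0.060606. In log-odds, ln(0.060606) = -2.8034.
Add log likelihood ratio: ln(1.9545) = 0.67016.
Posterior log-odds = -2.1332, so posterior odds = exp(-2.1332) = 0.11846. Converting, P(H|E) = 0.11846/1.1185 = 0.1059.

Posterior probability ≈ 0.1059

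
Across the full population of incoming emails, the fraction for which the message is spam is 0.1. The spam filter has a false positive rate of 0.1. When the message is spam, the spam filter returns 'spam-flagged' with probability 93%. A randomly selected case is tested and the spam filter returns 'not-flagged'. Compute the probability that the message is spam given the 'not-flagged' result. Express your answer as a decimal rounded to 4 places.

Write H for 'the message is spam'. Prior odds H:¬H = 0.1/0.9 = 0.11111. For the 'not-flagged' outcome, the likelihood ratio is 0.07/0.9 = 0.077778.
Posterior odds = 0.11111 × 0.077778 = 0.0086420, so P(H|E) = 0.0086420/(1+0.0086420) = 0.0086.

P(H | E) ≈ 0.0086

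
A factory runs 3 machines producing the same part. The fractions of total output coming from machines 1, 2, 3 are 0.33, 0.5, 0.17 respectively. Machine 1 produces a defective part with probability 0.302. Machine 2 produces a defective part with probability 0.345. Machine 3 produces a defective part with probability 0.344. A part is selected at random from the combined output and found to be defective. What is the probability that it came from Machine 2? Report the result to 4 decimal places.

Tabulate prior·likelihood by source: [1] prior 0.33, lik 0.302, product 0.09966; [2] prior 0.5, lik 0.345, product 0.1725; [3] prior 0.17, lik 0.344, product 0.05848.
Normalizing constant = 0.33064; the posterior for Machine 2 is its product over the sum, 0.1725/0.33064 = 0.5217.

Posterior probability ≈ 0.5217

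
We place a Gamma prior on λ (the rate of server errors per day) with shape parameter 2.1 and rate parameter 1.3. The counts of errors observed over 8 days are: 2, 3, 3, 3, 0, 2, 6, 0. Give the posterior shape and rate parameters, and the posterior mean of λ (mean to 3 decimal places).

Posterior: Gamma(shape=21.1, rate=9.3); mean ≈ 2.269

Total count ∑xᵢ = 19 over n = 8 days.
Gamma is conjugate to the Poisson likelihood: posterior is Gamma(shape = 2.1+19 = 21.1, rate = 1.3+8 = 9.3).
E[λ | data] = 21.1/9.3 = 2.269.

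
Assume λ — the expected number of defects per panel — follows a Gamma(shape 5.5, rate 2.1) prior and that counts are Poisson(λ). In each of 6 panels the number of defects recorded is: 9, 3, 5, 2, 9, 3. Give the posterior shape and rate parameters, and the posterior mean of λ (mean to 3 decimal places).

Total count ∑xᵢ = 31 over n = 6 panels.
Gamma is conjugate to the Poisson likelihood: posterior is Gamma(shape = 5.5+31 = 36.5, rate = 2.1+6 = 8.1).
E[λ | data] = 36.5/8.1 = 4.506.

Posterior: Gamma(shape=36.5, rate=8.1); mean ≈ 4.506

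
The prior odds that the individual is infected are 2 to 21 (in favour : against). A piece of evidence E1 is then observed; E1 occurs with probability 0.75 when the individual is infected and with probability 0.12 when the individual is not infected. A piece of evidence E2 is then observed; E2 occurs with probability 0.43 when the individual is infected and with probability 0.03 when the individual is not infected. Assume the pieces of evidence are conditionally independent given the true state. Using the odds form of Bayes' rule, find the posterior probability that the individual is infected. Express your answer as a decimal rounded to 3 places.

Prior odds = 2/21 = 0.095238.
Likelihood ratio for E1 = 0.75/0.12 = 6.2500.
Likelihood ratio for E2 = 0.43/0.03 = 14.333.
Posterior odds = prior odds × LR₁ × LR₂ = 8.5317.
Posterior probability = odds/(1+odds) = 8.5317/9.5317 = 0.895.

Posterior probability ≈ 0.895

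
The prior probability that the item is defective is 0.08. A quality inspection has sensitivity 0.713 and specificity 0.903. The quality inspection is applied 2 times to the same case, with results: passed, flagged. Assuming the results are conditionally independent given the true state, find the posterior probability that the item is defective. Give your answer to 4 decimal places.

Let H be the event that the item is defective; start with P(H) = 0.08. P('flagged'|H) = 0.713, P('flagged'|¬H) = 0.097.
Update on result 1 ('passed'): P(H) ← 0.287·0.0800 / (0.287·0.0800 + 0.903·0.9200) = 0.022960/0.85372 = 0.0269.
Update on result 2 ('flagged'): P(H) ← 0.713·0.0269 / (0.713·0.0269 + 0.097·0.9731) = 0.019175/0.11357 = 0.1688.

Posterior P(H) ≈ 0.1688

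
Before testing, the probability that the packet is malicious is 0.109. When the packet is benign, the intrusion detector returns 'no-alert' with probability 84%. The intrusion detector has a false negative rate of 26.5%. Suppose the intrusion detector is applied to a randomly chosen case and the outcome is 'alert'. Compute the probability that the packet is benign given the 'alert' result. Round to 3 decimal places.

Write H for 'the packet is malicious'. Prior odds H:¬H = 0.109/0.891 = 0.12233. For the 'alert' outcome, the likelihood ratio is 0.735/0.16 = 4.5938.
Posterior odds = 0.12233 × 4.5938 = 0.56197, so P(H|E) = 0.56197/(1+0.56197) = 0.360. Then P(¬H|E) = 1 − 0.360 = 0.640.

P(¬H | E) ≈ 0.640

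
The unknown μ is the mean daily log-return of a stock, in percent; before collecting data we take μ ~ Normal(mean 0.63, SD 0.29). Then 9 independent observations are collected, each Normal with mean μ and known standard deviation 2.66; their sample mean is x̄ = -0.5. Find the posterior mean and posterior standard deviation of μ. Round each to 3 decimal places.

Posterior mean ≈ 0.521; posterior SD ≈ 0.276

With known σ, the Normal prior is conjugate. Weight on the data is w = (n/σ²)/(n/σ² + 1/τ₀²) = 1.27198/(1.27198+11.8906) = 0.096636.
Posterior mean = w·x̄ + (1−w)·μ₀ = 0.096636·-0.5 + 0.90336·0.63 = 0.521. Posterior variance = 1/(1.27198+11.8906) = 0.0759729, so SD = 0.276.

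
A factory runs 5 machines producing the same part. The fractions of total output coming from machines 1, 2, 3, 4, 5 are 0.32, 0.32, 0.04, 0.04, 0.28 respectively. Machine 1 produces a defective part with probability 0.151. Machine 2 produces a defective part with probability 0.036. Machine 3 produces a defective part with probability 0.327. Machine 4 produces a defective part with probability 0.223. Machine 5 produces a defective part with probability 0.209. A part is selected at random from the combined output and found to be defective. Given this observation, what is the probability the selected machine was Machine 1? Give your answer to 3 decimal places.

P(defective|M1) = 0.151; P(defective|M2) = 0.036; P(defective|M3) = 0.327; P(defective|M4) = 0.223; P(defective|M5) = 0.209.
Prior × likelihood for each source: 0.32·0.151=0.04832, 0.32·0.036=0.01152, 0.04·0.327=0.01308, 0.04·0.223=0.008920, 0.28·0.209=0.05852. Summing gives P(defective) = 0.14036.
P(Machine 1 | defective) = 0.04832 / 0.14036 = 0.344.

Posterior probability ≈ 0.344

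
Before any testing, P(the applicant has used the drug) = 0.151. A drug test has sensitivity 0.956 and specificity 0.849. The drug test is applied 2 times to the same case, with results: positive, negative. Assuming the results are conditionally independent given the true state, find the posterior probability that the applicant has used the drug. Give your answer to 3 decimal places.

Posterior P(H) ≈ 0.055

With H the event that the applicant has used the drug, the joint likelihood of the observed sequence is P(data|H) = 0.956·0.044 = 0.042064 and P(data|¬H) = 0.151·0.849 = 0.12820.
Bayes: P(H|data) = 0.151·0.042064 / (0.151·0.042064 + 0.849·0.12820) = 0.0063517/0.11519 = 0.0551.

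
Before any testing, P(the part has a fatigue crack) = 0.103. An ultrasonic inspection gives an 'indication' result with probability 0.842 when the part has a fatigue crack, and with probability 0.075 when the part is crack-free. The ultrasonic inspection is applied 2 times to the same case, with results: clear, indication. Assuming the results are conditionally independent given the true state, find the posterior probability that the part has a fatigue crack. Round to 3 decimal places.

Let H be the event that the part has a fatigue crack; start with P(H) = 0.103. P('indication'|H) = 0.842, P('indication'|¬H) = 0.075.
Update on result 1 ('clear'): P(H) ← 0.158·0.1030 / (0.158·0.1030 + 0.925·0.8970) = 0.016274/0.84600 = 0.0192.
Update on result 2 ('indication'): P(H) ← 0.842·0.0192 / (0.842·0.0192 + 0.075·0.9808) = 0.016197/0.089754 = 0.1805.

Posterior P(H) ≈ 0.180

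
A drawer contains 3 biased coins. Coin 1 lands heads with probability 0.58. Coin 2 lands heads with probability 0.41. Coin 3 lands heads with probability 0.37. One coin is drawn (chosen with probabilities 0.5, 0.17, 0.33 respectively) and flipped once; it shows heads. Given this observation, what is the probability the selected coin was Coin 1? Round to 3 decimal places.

Posterior probability ≈ 0.602

Tabulate prior·likelihood by source: [1] prior 0.5, lik 0.58, product 0.2900; [2] prior 0.17, lik 0.41, product 0.06970; [3] prior 0.33, lik 0.37, product 0.1221.
Normalizing constant = 0.48180; the posterior for Coin 1 is its product over the sum, 0.2900/0.48180 = 0.602.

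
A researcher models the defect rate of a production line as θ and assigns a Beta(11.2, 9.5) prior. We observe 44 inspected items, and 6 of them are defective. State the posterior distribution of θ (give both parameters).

The binomial likelihood is conjugate to the Beta prior: with 6 successes and 38 failures, the posterior is Beta(11.2+6, 9.5+38) = Beta(17.2, 47.5).

Posterior: Beta(17.2, 47.5)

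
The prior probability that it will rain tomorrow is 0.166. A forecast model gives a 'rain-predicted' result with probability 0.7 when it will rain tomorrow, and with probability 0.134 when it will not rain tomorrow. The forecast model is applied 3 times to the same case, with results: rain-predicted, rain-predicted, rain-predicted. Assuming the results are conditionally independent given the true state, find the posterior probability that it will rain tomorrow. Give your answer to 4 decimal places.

Let H be the event that it will rain tomorrow; start with P(H) = 0.166. P('rain-predicted'|H) = 0.7, P('rain-predicted'|¬H) = 0.134.
Update on result 1 ('rain-predicted'): P(H) ← 0.7·0.1660 / (0.7·0.1660 + 0.134·0.8340) = 0.11620/0.22796 = 0.5097.
Update on result 2 ('rain-predicted'): P(H) ← 0.7·0.5097 / (0.7·0.5097 + 0.134·0.4903) = 0.35682/0.42252 = 0.8445.
Update on result 3 ('rain-predicted'): P(H) ← 0.7·0.8445 / (0.7·0.8445 + 0.134·0.1555) = 0.59116/0.61200 = 0.9660.

Posterior P(H) ≈ 0.9660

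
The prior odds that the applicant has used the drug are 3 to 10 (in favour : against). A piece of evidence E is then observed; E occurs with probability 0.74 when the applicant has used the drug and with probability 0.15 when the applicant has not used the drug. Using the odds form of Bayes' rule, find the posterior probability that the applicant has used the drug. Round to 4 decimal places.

Prior odds = 3/10 = 0.30000.
Likelihood ratio for E = 0.74/0.15 = 4.9333.
Posterior odds = prior odds × LR = 1.4800.
Posterior probability = odds/(1+odds) = 1.4800/2.4800 = 0.5968.

Posterior probability ≈ 0.5968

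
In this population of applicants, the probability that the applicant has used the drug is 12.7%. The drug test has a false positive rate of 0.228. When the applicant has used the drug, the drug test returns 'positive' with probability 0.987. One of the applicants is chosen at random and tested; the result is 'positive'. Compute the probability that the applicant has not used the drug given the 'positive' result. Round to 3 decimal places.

P(¬H | E) ≈ 0.614

Write H for 'the applicant has used the drug'. Prior odds H:¬H = 0.127/0.873 = 0.14548. For the 'positive' outcome, the likelihood ratio is 0.987/0.228 = 4.3289.
Posterior odds = 0.14548 × 4.3289 = 0.62976, so P(H|E) = 0.62976/(1+0.62976) = 0.386. Then P(¬H|E) = 1 − 0.386 = 0.614.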